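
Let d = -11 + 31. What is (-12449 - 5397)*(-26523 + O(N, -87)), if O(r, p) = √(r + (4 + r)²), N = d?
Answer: 473329458 - 35692*√149 ≈ 4.7289e+8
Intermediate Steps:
d = 20
N = 20
(-12449 - 5397)*(-26523 + O(N, -87)) = (-12449 - 5397)*(-26523 + √(20 + (4 + 20)²)) = -17846*(-26523 + √(20 + 24²)) = -17846*(-26523 + √(20 + 576)) = -17846*(-26523 + √596) = -17846*(-26523 + 2*√149) = 473329458 - 35692*√149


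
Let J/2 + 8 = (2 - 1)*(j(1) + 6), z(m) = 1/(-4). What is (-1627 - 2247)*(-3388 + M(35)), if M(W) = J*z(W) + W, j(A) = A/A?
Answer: 12987585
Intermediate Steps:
j(A) = 1
z(m) = -¼
J = -2 (J = -16 + 2*((2 - 1)*(1 + 6)) = -16 + 2*(1*7) = -16 + 2*7 = -16 + 14 = -2)
M(W) = ½ + W (M(W) = -2*(-¼) + W = ½ + W)
(-1627 - 2247)*(-3388 + M(35)) = (-1627 - 2247)*(-3388 + (½ + 35)) = -3874*(-3388 + 71/2) = -3874*(-6705/2) = 12987585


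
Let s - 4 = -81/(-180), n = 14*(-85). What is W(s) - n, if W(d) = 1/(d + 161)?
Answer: 3937730/3309 ≈ 1190.0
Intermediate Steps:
n = -1190
s = 89/20 (s = 4 - 81/(-180) = 4 - 81*(-1/180) = 4 + 9/20 = 89/20 ≈ 4.4500)
W(d) = 1/(161 + d)
W(s) - n = 1/(161 + 89/20) - 1*(-1190) = 1/(3309/20) + 1190 = 20/3309 + 1190 = 3937730/3309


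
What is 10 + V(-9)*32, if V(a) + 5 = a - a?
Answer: -150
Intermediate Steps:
V(a) = -5 (V(a) = -5 + (a - a) = -5 + 0 = -5)
10 + V(-9)*32 = 10 - 5*32 = 10 - 160 = -150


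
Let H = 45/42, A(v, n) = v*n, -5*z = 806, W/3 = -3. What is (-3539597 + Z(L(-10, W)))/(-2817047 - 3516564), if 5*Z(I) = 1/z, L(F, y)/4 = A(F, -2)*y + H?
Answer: 2852915183/5104890466 ≈ 0.55886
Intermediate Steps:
W = -9 (W = 3*(-3) = -9)
z = -806/5 (z = -⅕*806 = -806/5 ≈ -161.20)
A(v, n) = n*v
H = 15/14 (H = 45*(1/42) = 15/14 ≈ 1.0714)
L(F, y) = 30/7 - 8*F*y (L(F, y) = 4*((-2*F)*y + 15/14) = 4*(-2*F*y + 15/14) = 4*(15/14 - 2*F*y) = 30/7 - 8*F*y)
Z(I) = -1/806 (Z(I) = 1/(5*(-806/5)) = (⅕)*(-5/806) = -1/806)
(-3539597 + Z(L(-10, W)))/(-2817047 - 3516564) = (-3539597 - 1/806)/(-2817047 - 3516564) = -2852915183/806/(-6333611) = -2852915183/806*(-1/6333611) = 2852915183/5104890466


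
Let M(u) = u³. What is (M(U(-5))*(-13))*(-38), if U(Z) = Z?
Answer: -61750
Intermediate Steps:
(M(U(-5))*(-13))*(-38) = ((-5)³*(-13))*(-38) = -125*(-13)*(-38) = 1625*(-38) = -61750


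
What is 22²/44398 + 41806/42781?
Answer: 938404396/949695419 ≈ 0.98811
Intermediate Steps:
22²/44398 + 41806/42781 = 484*(1/44398) + 41806*(1/42781) = 242/22199 + 41806/42781 = 938404396/949695419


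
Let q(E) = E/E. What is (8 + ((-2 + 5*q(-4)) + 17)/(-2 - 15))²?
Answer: 13456/289 ≈ 46.561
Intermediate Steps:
q(E) = 1
(8 + ((-2 + 5*q(-4)) + 17)/(-2 - 15))² = (8 + ((-2 + 5*1) + 17)/(-2 - 15))² = (8 + ((-2 + 5) + 17)/(-17))² = (8 + (3 + 17)*(-1/17))² = (8 + 20*(-1/17))² = (8 - 20/17)² = (116/17)² = 13456/289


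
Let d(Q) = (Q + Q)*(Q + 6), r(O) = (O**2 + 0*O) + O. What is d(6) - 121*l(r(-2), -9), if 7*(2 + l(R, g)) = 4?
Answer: 2218/7 ≈ 316.86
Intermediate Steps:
r(O) = O + O**2 (r(O) = (O**2 + 0) + O = O**2 + O = O + O**2)
l(R, g) = -10/7 (l(R, g) = -2 + (1/7)*4 = -2 + 4/7 = -10/7)
d(Q) = 2*Q*(6 + Q) (d(Q) = (2*Q)*(6 + Q) = 2*Q*(6 + Q))
d(6) - 121*l(r(-2), -9) = 2*6*(6 + 6) - 121*(-10/7) = 2*6*12 + 1210/7 = 144 + 1210/7 = 2218/7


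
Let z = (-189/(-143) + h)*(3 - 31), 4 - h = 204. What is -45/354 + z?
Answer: 93867799/16874 ≈ 5562.9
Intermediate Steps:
h = -200 (h = 4 - 1*204 = 4 - 204 = -200)
z = 795508/143 (z = (-189/(-143) - 200)*(3 - 31) = (-189*(-1/143) - 200)*(-28) = (189/143 - 200)*(-28) = -28411/143*(-28) = 795508/143 ≈ 5563.0)
-45/354 + z = -45/354 + 795508/143 = -45*1/354 + 795508/143 = -15/118 + 795508/143 = 93867799/16874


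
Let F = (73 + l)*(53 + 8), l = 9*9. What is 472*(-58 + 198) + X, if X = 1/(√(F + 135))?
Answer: 66080 + √9529/9529 ≈ 66080.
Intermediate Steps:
l = 81
F = 9394 (F = (73 + 81)*(53 + 8) = 154*61 = 9394)
X = √9529/9529 (X = 1/(√(9394 + 135)) = 1/(√9529) = √9529/9529 ≈ 0.010244)
472*(-58 + 198) + X = 472*(-58 + 198) + √9529/9529 = 472*140 + √9529/9529 = 66080 + √9529/9529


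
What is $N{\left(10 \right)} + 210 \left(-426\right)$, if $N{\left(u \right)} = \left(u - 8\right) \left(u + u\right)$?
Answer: $-89420$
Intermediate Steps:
$N{\left(u \right)} = 2 u \left(-8 + u\right)$ ($N{\left(u \right)} = \left(-8 + u\right) 2 u = 2 u \left(-8 + u\right)$)
$N{\left(10 \right)} + 210 \left(-426\right) = 2 \cdot 10 \left(-8 + 10\right) + 210 \left(-426\right) = 2 \cdot 10 \cdot 2 - 89460 = 40 - 89460 = -89420$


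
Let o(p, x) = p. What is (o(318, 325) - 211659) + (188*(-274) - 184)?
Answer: -263037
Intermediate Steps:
(o(318, 325) - 211659) + (188*(-274) - 184) = (318 - 211659) + (188*(-274) - 184) = -211341 + (-51512 - 184) = -211341 - 51696 = -263037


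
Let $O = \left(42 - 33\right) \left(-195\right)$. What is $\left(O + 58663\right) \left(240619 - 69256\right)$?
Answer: $9751925604$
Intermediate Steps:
$O = -1755$ ($O = 9 \left(-195\right) = -1755$)
$\left(O + 58663\right) \left(240619 - 69256\right) = \left(-1755 + 58663\right) \left(240619 - 69256\right) = 56908 \cdot 171363 = 9751925604$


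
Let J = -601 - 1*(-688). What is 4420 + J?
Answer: 4507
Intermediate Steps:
J = 87 (J = -601 + 688 = 87)
4420 + J = 4420 + 87 = 4507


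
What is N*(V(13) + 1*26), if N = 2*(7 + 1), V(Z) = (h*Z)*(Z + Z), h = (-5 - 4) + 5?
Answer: -21216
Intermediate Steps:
h = -4 (h = -9 + 5 = -4)
V(Z) = -8*Z² (V(Z) = (-4*Z)*(Z + Z) = (-4*Z)*(2*Z) = -8*Z²)
N = 16 (N = 2*8 = 16)
N*(V(13) + 1*26) = 16*(-8*13² + 1*26) = 16*(-8*169 + 26) = 16*(-1352 + 26) = 16*(-1326) = -21216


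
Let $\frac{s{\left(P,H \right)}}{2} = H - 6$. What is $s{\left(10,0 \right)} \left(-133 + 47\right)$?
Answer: $1032$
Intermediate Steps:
$s{\left(P,H \right)} = -12 + 2 H$ ($s{\left(P,H \right)} = 2 \left(H - 6\right) = 2 \left(-6 + H\right) = -12 + 2 H$)
$s{\left(10,0 \right)} \left(-133 + 47\right) = \left(-12 + 2 \cdot 0\right) \left(-133 + 47\right) = \left(-12 + 0\right) \left(-86\right) = \left(-12\right) \left(-86\right) = 1032$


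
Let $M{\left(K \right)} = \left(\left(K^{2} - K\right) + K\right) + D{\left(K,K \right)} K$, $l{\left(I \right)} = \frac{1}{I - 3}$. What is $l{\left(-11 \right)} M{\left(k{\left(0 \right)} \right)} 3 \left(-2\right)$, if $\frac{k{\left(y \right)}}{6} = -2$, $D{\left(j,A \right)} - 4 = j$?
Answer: $\frac{720}{7} \approx 102.86$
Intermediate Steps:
$l{\left(I \right)} = \frac{1}{-3 + I}$ ($l{\left(I \right)} = \frac{1}{I - 3} = \frac{1}{-3 + I}$)
$D{\left(j,A \right)} = 4 + j$
$k{\left(y \right)} = -12$ ($k{\left(y \right)} = 6 \left(-2\right) = -12$)
$M{\left(K \right)} = K^{2} + K \left(4 + K\right)$ ($M{\left(K \right)} = \left(\left(K^{2} - K\right) + K\right) + \left(4 + K\right) K = K^{2} + K \left(4 + K\right)$)
$l{\left(-11 \right)} M{\left(k{\left(0 \right)} \right)} 3 \left(-2\right) = \frac{2 \left(-12\right) \left(2 - 12\right)}{-3 - 11} \cdot 3 \left(-2\right) = \frac{2 \left(-12\right) \left(-10\right)}{-14} \left(-6\right) = \left(- \frac{1}{14}\right) 240 \left(-6\right) = \left(- \frac{120}{7}\right) \left(-6\right) = \frac{720}{7}$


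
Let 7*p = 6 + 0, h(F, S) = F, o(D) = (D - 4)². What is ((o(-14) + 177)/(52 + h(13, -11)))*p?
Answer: 3006/455 ≈ 6.6066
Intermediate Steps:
o(D) = (-4 + D)²
p = 6/7 (p = (6 + 0)/7 = (⅐)*6 = 6/7 ≈ 0.85714)
((o(-14) + 177)/(52 + h(13, -11)))*p = (((-4 - 14)² + 177)/(52 + 13))*(6/7) = (((-18)² + 177)/65)*(6/7) = ((324 + 177)*(1/65))*(6/7) = (501*(1/65))*(6/7) = (501/65)*(6/7) = 3006/455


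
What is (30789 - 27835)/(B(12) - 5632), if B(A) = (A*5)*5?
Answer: -1477/2666 ≈ -0.55401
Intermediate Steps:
B(A) = 25*A (B(A) = (5*A)*5 = 25*A)
(30789 - 27835)/(B(12) - 5632) = (30789 - 27835)/(25*12 - 5632) = 2954/(300 - 5632) = 2954/(-5332) = 2954*(-1/5332) = -1477/2666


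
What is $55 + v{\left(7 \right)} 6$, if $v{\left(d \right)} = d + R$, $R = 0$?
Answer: $97$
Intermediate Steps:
$v{\left(d \right)} = d$ ($v{\left(d \right)} = d + 0 = d$)
$55 + v{\left(7 \right)} 6 = 55 + 7 \cdot 6 = 55 + 42 = 97$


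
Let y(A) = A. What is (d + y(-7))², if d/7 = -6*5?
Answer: 47089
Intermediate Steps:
d = -210 (d = 7*(-6*5) = 7*(-30) = -210)
(d + y(-7))² = (-210 - 7)² = (-217)² = 47089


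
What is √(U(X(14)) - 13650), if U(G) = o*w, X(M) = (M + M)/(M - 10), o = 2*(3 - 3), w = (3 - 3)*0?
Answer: 5*I*√546 ≈ 116.83*I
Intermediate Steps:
w = 0 (w = 0*0 = 0)
o = 0 (o = 2*0 = 0)
X(M) = 2*M/(-10 + M) (X(M) = (2*M)/(-10 + M) = 2*M/(-10 + M))
U(G) = 0 (U(G) = 0*0 = 0)
√(U(X(14)) - 13650) = √(0 - 13650) = √(-13650) = 5*I*√546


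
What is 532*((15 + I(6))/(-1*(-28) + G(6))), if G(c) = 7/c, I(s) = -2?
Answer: 5928/25 ≈ 237.12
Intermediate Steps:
532*((15 + I(6))/(-1*(-28) + G(6))) = 532*((15 - 2)/(-1*(-28) + 7/6)) = 532*(13/(28 + 7*(⅙))) = 532*(13/(28 + 7/6)) = 532*(13/(175/6)) = 532*(13*(6/175)) = 532*(78/175) = 5928/25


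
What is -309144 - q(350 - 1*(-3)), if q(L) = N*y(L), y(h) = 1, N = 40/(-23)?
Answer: -7110272/23 ≈ -3.0914e+5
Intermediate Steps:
N = -40/23 (N = 40*(-1/23) = -40/23 ≈ -1.7391)
q(L) = -40/23 (q(L) = -40/23*1 = -40/23)
-309144 - q(350 - 1*(-3)) = -309144 - 1*(-40/23) = -309144 + 40/23 = -7110272/23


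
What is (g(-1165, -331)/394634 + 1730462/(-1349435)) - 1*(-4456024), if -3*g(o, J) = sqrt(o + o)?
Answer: 6013113015978/1349435 - I*sqrt(2330)/1183902 ≈ 4.456e+6 - 4.0772e-5*I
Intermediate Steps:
g(o, J) = -sqrt(2)*sqrt(o)/3 (g(o, J) = -sqrt(o + o)/3 = -sqrt(2)*sqrt(o)/3)
(g(-1165, -331)/394634 + 1730462/(-1349435)) - 1*(-4456024) = (-sqrt(2)*sqrt(-1165)/3/394634 + 1730462/(-1349435)) - 1*(-4456024) = (-sqrt(2)*I*sqrt(1165)/3*(1/394634) + 1730462*(-1/1349435)) + 4456024 = (-I*sqrt(2330)/3*(1/394634) - 1730462/1349435) + 4456024 = (-I*sqrt(2330)/1183902 - 1730462/1349435) + 4456024 = (-1730462/1349435 - I*sqrt(2330)/1183902) + 4456024 = 6013113015978/1349435 - I*sqrt(2330)/1183902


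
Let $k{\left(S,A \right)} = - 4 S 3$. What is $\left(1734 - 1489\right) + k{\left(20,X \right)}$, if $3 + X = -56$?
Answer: $5$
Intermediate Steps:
$X = -59$ ($X = -3 - 56 = -59$)
$k{\left(S,A \right)} = - 12 S$
$\left(1734 - 1489\right) + k{\left(20,X \right)} = \left(1734 - 1489\right) - 240 = 245 - 240 = 5$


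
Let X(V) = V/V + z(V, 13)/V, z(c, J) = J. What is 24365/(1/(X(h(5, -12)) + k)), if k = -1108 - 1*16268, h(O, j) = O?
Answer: -423278526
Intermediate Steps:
k = -17376 (k = -1108 - 16268 = -17376)
X(V) = 1 + 13/V (X(V) = V/V + 13/V = 1 + 13/V)
24365/(1/(X(h(5, -12)) + k)) = 24365/(1/((13 + 5)/5 - 17376)) = 24365/(1/((1/5)*18 - 17376)) = 24365/(1/(18/5 - 17376)) = 24365/(1/(-86862/5)) = 24365/(-5/86862) = 24365*(-86862/5) = -423278526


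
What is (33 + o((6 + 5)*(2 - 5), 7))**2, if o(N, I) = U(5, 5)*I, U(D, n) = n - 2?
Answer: 2916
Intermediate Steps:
U(D, n) = -2 + n
o(N, I) = 3*I (o(N, I) = (-2 + 5)*I = 3*I)
(33 + o((6 + 5)*(2 - 5), 7))**2 = (33 + 3*7)**2 = (33 + 21)**2 = 54**2 = 2916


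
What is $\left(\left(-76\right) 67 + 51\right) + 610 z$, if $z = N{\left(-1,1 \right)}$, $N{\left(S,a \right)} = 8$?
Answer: $-161$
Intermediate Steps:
$z = 8$
$\left(\left(-76\right) 67 + 51\right) + 610 z = \left(\left(-76\right) 67 + 51\right) + 610 \cdot 8 = \left(-5092 + 51\right) + 4880 = -5041 + 4880 = -161$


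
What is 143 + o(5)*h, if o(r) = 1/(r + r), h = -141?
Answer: 1289/10 ≈ 128.90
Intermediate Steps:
o(r) = 1/(2*r)
143 + o(5)*h = 143 + ((½)/5)*(-141) = 143 + ((½)*(⅕))*(-141) = 143 + (⅒)*(-141) = 143 - 141/10 = 1289/10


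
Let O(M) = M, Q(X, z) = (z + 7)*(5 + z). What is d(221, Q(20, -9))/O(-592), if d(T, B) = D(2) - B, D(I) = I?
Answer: 3/296 ≈ 0.010135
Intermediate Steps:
Q(X, z) = (5 + z)*(7 + z) (Q(X, z) = (7 + z)*(5 + z) = (5 + z)*(7 + z))
d(T, B) = 2 - B
d(221, Q(20, -9))/O(-592) = (2 - (35 + (-9)**2 + 12*(-9)))/(-592) = (2 - (35 + 81 - 108))*(-1/592) = (2 - 1*8)*(-1/592) = (2 - 8)*(-1/592) = -6*(-1/592) = 3/296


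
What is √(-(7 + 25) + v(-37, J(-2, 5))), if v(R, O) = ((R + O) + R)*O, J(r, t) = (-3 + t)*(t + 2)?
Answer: 2*I*√218 ≈ 29.53*I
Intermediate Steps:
J(r, t) = (-3 + t)*(2 + t)
v(R, O) = O*(O + 2*R) (v(R, O) = ((O + R) + R)*O = (O + 2*R)*O = O*(O + 2*R))
√(-(7 + 25) + v(-37, J(-2, 5))) = √(-(7 + 25) + (-6 + 5² - 1*5)*((-6 + 5² - 1*5) + 2*(-37))) = √(-1*32 + (-6 + 25 - 5)*((-6 + 25 - 5) - 74)) = √(-32 + 14*(14 - 74)) = √(-32 + 14*(-60)) = √(-32 - 840) = √(-872) = 2*I*√218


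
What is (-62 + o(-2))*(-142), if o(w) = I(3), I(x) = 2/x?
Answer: 26128/3 ≈ 8709.3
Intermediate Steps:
o(w) = ⅔ (o(w) = 2/3 = 2*(⅓) = ⅔)
(-62 + o(-2))*(-142) = (-62 + ⅔)*(-142) = -184/3*(-142) = 26128/3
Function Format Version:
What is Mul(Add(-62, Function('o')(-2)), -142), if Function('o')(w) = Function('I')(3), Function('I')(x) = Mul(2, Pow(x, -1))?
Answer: Rational(26128, 3) ≈ 8709.3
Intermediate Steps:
Function('o')(w) = Rational(2, 3) (Function('o')(w) = Mul(2, Pow(3, -1)) = Mul(2, Rational(1, 3)) = Rational(2, 3))
Mul(Add(-62, Function('o')(-2)), -142) = Mul(Add(-62, Rational(2, 3)), -142) = Mul(Rational(-184, 3), -142) = Rational(26128, 3)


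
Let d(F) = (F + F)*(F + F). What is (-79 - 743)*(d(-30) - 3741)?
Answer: 115902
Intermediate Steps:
d(F) = 4*F**2 (d(F) = (2*F)*(2*F) = 4*F**2)
(-79 - 743)*(d(-30) - 3741) = (-79 - 743)*(4*(-30)**2 - 3741) = -822*(4*900 - 3741) = -822*(3600 - 3741) = -822*(-141) = 115902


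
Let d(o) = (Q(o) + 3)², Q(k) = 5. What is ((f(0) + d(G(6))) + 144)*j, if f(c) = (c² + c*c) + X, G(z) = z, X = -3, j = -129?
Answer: -26445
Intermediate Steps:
d(o) = 64 (d(o) = (5 + 3)² = 8² = 64)
f(c) = -3 + 2*c² (f(c) = (c² + c*c) - 3 = (c² + c²) - 3 = 2*c² - 3 = -3 + 2*c²)
((f(0) + d(G(6))) + 144)*j = (((-3 + 2*0²) + 64) + 144)*(-129) = (((-3 + 2*0) + 64) + 144)*(-129) = (((-3 + 0) + 64) + 144)*(-129) = ((-3 + 64) + 144)*(-129) = (61 + 144)*(-129) = 205*(-129) = -26445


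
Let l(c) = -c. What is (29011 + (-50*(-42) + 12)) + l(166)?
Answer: 30957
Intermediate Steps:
(29011 + (-50*(-42) + 12)) + l(166) = (29011 + (-50*(-42) + 12)) - 1*166 = (29011 + (2100 + 12)) - 166 = (29011 + 2112) - 166 = 31123 - 166 = 30957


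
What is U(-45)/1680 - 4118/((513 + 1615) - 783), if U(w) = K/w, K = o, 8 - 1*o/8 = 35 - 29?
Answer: -3891779/1271025 ≈ -3.0619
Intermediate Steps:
o = 16 (o = 64 - 8*(35 - 29) = 64 - 8*6 = 64 - 48 = 16)
K = 16
U(w) = 16/w
U(-45)/1680 - 4118/((513 + 1615) - 783) = (16/(-45))/1680 - 4118/((513 + 1615) - 783) = (16*(-1/45))*(1/1680) - 4118/(2128 - 783) = -16/45*1/1680 - 4118/1345 = -1/4725 - 4118*1/1345 = -1/4725 - 4118/1345 = -3891779/1271025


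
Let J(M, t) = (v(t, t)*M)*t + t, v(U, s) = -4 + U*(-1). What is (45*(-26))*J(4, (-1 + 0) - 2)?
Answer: -10530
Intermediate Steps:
v(U, s) = -4 - U
J(M, t) = t + M*t*(-4 - t) (J(M, t) = ((-4 - t)*M)*t + t = (M*(-4 - t))*t + t = M*t*(-4 - t) + t = t + M*t*(-4 - t))
(45*(-26))*J(4, (-1 + 0) - 2) = (45*(-26))*(-((-1 + 0) - 2)*(-1 + 4*(4 + ((-1 + 0) - 2)))) = -(-1170)*(-1 - 2)*(-1 + 4*(4 + (-1 - 2))) = -(-1170)*(-3)*(-1 + 4*(4 - 3)) = -(-1170)*(-3)*(-1 + 4*1) = -(-1170)*(-3)*(-1 + 4) = -(-1170)*(-3)*3 = -1170*9 = -10530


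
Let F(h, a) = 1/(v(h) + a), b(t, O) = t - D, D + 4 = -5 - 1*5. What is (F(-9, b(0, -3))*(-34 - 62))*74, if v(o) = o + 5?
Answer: -3552/5 ≈ -710.40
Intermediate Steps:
D = -14 (D = -4 + (-5 - 1*5) = -4 + (-5 - 5) = -4 - 10 = -14)
v(o) = 5 + o
b(t, O) = 14 + t (b(t, O) = t - 1*(-14) = t + 14 = 14 + t)
F(h, a) = 1/(5 + a + h) (F(h, a) = 1/((5 + h) + a) = 1/(5 + a + h))
(F(-9, b(0, -3))*(-34 - 62))*74 = ((-34 - 62)/(5 + (14 + 0) - 9))*74 = (-96/(5 + 14 - 9))*74 = (-96/10)*74 = ((⅒)*(-96))*74 = -48/5*74 = -3552/5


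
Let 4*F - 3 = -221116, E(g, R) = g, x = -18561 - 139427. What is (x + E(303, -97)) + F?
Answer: -851853/4 ≈ -2.1296e+5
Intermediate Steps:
x = -157988
F = -221113/4 (F = 3/4 + (1/4)*(-221116) = 3/4 - 55279 = -221113/4 ≈ -55278.)
(x + E(303, -97)) + F = (-157988 + 303) - 221113/4 = -157685 - 221113/4 = -851853/4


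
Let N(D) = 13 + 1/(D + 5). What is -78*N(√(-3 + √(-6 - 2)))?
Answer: -33917/33 + 91*√(-3 + 2*I*√2)/33 - 65*I*√2/66 + 13*I*√2*√(-3 + 2*I*√2)/66 ≈ -1026.2 + 4.0201*I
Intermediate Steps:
N(D) = 13 + 1/(5 + D)
-78*N(√(-3 + √(-6 - 2))) = -78*(66 + 13*√(-3 + √(-6 - 2)))/(5 + √(-3 + √(-6 - 2))) = -78*(66 + 13*√(-3 + √(-8)))/(5 + √(-3 + √(-8))) = -78*(66 + 13*√(-3 + 2*I*√2))/(5 + √(-3 + 2*I*√2))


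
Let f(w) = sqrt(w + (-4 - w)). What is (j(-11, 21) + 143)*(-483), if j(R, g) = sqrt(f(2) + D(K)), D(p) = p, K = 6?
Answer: -69069 - 483*sqrt(6 + 2*I) ≈ -70268.0 - 194.57*I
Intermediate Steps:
f(w) = 2*I (f(w) = sqrt(-4) = 2*I)
j(R, g) = sqrt(6 + 2*I) (j(R, g) = sqrt(2*I + 6) = sqrt(6 + 2*I))
(j(-11, 21) + 143)*(-483) = (sqrt(6 + 2*I) + 143)*(-483) = (143 + sqrt(6 + 2*I))*(-483) = -69069 - 483*sqrt(6 + 2*I)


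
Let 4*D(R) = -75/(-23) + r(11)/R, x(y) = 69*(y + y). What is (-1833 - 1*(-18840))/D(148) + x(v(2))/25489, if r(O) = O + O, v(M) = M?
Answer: 2951211209412/147912667 ≈ 19952.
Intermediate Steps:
r(O) = 2*O
x(y) = 138*y (x(y) = 69*(2*y) = 138*y)
D(R) = 75/92 + 11/(2*R) (D(R) = (-75/(-23) + (2*11)/R)/4 = (-75*(-1/23) + 22/R)/4 = (75/23 + 22/R)/4 = 75/92 + 11/(2*R))
(-1833 - 1*(-18840))/D(148) + x(v(2))/25489 = (-1833 - 1*(-18840))/(((1/92)*(506 + 75*148)/148)) + (138*2)/25489 = (-1833 + 18840)/(((1/92)*(1/148)*(506 + 11100))) + 276*(1/25489) = 17007/(((1/92)*(1/148)*11606)) + 276/25489 = 17007/(5803/6808) + 276/25489 = 17007*(6808/5803) + 276/25489 = 115783656/5803 + 276/25489 = 2951211209412/147912667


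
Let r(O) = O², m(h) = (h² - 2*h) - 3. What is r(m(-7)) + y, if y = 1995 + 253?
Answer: 5848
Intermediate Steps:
y = 2248
m(h) = -3 + h² - 2*h
r(m(-7)) + y = (-3 + (-7)² - 2*(-7))² + 2248 = (-3 + 49 + 14)² + 2248 = 60² + 2248 = 3600 + 2248 = 5848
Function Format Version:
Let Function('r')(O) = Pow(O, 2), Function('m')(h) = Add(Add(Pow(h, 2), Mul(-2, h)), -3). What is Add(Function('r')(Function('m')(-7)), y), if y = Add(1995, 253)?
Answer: 5848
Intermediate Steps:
y = 2248
Function('m')(h) = Add(-3, Pow(h, 2), Mul(-2, h))
Add(Function('r')(Function('m')(-7)), y) = Add(Pow(Add(-3, Pow(-7, 2), Mul(-2, -7)), 2), 2248) = Add(Pow(Add(-3, 49, 14), 2), 2248) = Add(Pow(60, 2), 2248) = Add(3600, 2248) = 5848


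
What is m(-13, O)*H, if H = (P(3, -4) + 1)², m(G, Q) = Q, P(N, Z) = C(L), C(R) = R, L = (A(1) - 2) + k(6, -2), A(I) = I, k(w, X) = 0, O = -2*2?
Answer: 0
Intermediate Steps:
O = -4
L = -1 (L = (1 - 2) + 0 = -1 + 0 = -1)
P(N, Z) = -1
H = 0 (H = (-1 + 1)² = 0² = 0)
m(-13, O)*H = -4*0 = 0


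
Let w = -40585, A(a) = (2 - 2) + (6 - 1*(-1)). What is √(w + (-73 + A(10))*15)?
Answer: 5*I*√1663 ≈ 203.9*I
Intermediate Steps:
A(a) = 7 (A(a) = 0 + (6 + 1) = 0 + 7 = 7)
√(w + (-73 + A(10))*15) = √(-40585 + (-73 + 7)*15) = √(-40585 - 66*15) = √(-40585 - 990) = √(-41575) = 5*I*√1663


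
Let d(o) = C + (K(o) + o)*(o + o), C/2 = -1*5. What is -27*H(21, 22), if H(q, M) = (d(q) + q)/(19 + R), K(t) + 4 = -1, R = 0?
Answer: -18441/19 ≈ -970.58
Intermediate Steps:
K(t) = -5 (K(t) = -4 - 1 = -5)
C = -10 (C = 2*(-1*5) = 2*(-5) = -10)
d(o) = -10 + 2*o*(-5 + o) (d(o) = -10 + (-5 + o)*(o + o) = -10 + (-5 + o)*(2*o) = -10 + 2*o*(-5 + o))
H(q, M) = -10/19 - 9*q/19 + 2*q²/19 (H(q, M) = ((-10 - 10*q + 2*q²) + q)/(19 + 0) = (-10 - 9*q + 2*q²)/19 = (-10 - 9*q + 2*q²)*(1/19) = -10/19 - 9*q/19 + 2*q²/19)
-27*H(21, 22) = -27*(-10/19 - 9/19*21 + (2/19)*21²) = -27*(-10/19 - 189/19 + (2/19)*441) = -27*(-10/19 - 189/19 + 882/19) = -27*683/19 = -18441/19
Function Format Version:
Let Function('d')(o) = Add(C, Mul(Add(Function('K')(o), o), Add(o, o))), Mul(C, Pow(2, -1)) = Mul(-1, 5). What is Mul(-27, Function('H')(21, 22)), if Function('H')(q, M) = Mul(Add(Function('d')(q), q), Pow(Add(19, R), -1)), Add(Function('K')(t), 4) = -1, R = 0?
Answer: Rational(-18441, 19) ≈ -970.58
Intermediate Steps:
Function('K')(t) = -5 (Function('K')(t) = Add(-4, -1) = -5)
C = -10 (C = Mul(2, Mul(-1, 5)) = Mul(2, -5) = -10)
Function('d')(o) = Add(-10, Mul(2, o, Add(-5, o))) (Function('d')(o) = Add(-10, Mul(Add(-5, o), Add(o, o))) = Add(-10, Mul(Add(-5, o), Mul(2, o))) = Add(-10, Mul(2, o, Add(-5, o))))
Function('H')(q, M) = Add(Rational(-10, 19), Mul(Rational(-9, 19), q), Mul(Rational(2, 19), Pow(q, 2))) (Function('H')(q, M) = Mul(Add(Add(-10, Mul(-10, q), Mul(2, Pow(q, 2))), q), Pow(Add(19, 0), -1)) = Mul(Add(-10, Mul(-9, q), Mul(2, Pow(q, 2))), Pow(19, -1)) = Mul(Add(-10, Mul(-9, q), Mul(2, Pow(q, 2))), Rational(1, 19)) = Add(Rational(-10, 19), Mul(Rational(-9, 19), q), Mul(Rational(2, 19), Pow(q, 2))))
Mul(-27, Function('H')(21, 22)) = Mul(-27, Add(Rational(-10, 19), Mul(Rational(-9, 19), 21), Mul(Rational(2, 19), Pow(21, 2)))) = Mul(-27, Add(Rational(-10, 19), Rational(-189, 19), Mul(Rational(2, 19), 441))) = Mul(-27, Add(Rational(-10, 19), Rational(-189, 19), Rational(882, 19))) = Mul(-27, Rational(683, 19)) = Rational(-18441, 19)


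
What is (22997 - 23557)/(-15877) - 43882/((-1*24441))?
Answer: 710401474/388049757 ≈ 1.8307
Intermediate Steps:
(22997 - 23557)/(-15877) - 43882/((-1*24441)) = -560*(-1/15877) - 43882/(-24441) = 560/15877 - 43882*(-1/24441) = 560/15877 + 43882/24441 = 710401474/388049757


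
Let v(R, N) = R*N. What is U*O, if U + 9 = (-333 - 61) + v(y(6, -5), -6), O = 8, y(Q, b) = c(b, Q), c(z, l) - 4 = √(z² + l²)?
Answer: -3416 - 48*√61 ≈ -3790.9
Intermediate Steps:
c(z, l) = 4 + √(l² + z²) (c(z, l) = 4 + √(z² + l²) = 4 + √(l² + z²))
y(Q, b) = 4 + √(Q² + b²)
v(R, N) = N*R
U = -427 - 6*√61 (U = -9 + ((-333 - 61) - 6*(4 + √(6² + (-5)²))) = -9 + (-394 - 6*(4 + √(36 + 25))) = -9 + (-394 - 6*(4 + √61)) = -9 + (-394 + (-24 - 6*√61)) = -9 + (-418 - 6*√61) = -427 - 6*√61 ≈ -473.86)
U*O = (-427 - 6*√61)*8 = -3416 - 48*√61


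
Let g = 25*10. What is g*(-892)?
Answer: -223000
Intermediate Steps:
g = 250
g*(-892) = 250*(-892) = -223000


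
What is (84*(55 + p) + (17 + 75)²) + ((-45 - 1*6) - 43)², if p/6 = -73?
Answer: -14872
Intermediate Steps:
p = -438 (p = 6*(-73) = -438)
(84*(55 + p) + (17 + 75)²) + ((-45 - 1*6) - 43)² = (84*(55 - 438) + (17 + 75)²) + ((-45 - 1*6) - 43)² = (84*(-383) + 92²) + ((-45 - 6) - 43)² = (-32172 + 8464) + (-51 - 43)² = -23708 + (-94)² = -23708 + 8836 = -14872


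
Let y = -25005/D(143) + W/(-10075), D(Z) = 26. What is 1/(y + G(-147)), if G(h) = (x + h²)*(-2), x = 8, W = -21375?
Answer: -806/35620049 ≈ -2.2628e-5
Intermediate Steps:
G(h) = -16 - 2*h² (G(h) = (8 + h²)*(-2) = -16 - 2*h²)
y = -773445/806 (y = -25005/26 - 21375/(-10075) = -25005*1/26 - 21375*(-1/10075) = -25005/26 + 855/403 = -773445/806 ≈ -959.61)
1/(y + G(-147)) = 1/(-773445/806 + (-16 - 2*(-147)²)) = 1/(-773445/806 + (-16 - 2*21609)) = 1/(-773445/806 + (-16 - 43218)) = 1/(-773445/806 - 43234) = 1/(-35620049/806) = -806/35620049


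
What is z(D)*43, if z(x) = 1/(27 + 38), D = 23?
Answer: 43/65 ≈ 0.66154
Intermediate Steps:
z(x) = 1/65
z(D)*43 = (1/65)*43 = 43/65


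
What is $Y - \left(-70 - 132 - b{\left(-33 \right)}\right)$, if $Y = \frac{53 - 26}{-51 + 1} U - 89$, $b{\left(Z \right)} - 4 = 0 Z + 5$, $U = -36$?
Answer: $\frac{3536}{25} \approx 141.44$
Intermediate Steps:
$b{\left(Z \right)} = 9$ ($b{\left(Z \right)} = 4 + \left(0 Z + 5\right) = 4 + \left(0 + 5\right) = 4 + 5 = 9$)
$Y = - \frac{1739}{25}$ ($Y = \frac{53 - 26}{-51 + 1} \left(-36\right) - 89 = \frac{27}{-50} \left(-36\right) - 89 = 27 \left(- \frac{1}{50}\right) \left(-36\right) - 89 = \left(- \frac{27}{50}\right) \left(-36\right) - 89 = \frac{486}{25} - 89 = - \frac{1739}{25} \approx -69.56$)
$Y - \left(-70 - 132 - b{\left(-33 \right)}\right) = - \frac{1739}{25} + \left(9 - \left(\left(-22\right) 6 - 70\right)\right) = - \frac{1739}{25} + \left(9 - \left(-132 - 70\right)\right) = - \frac{1739}{25} + \left(9 - -202\right) = - \frac{1739}{25} + \left(9 + 202\right) = - \frac{1739}{25} + 211 = \frac{3536}{25}$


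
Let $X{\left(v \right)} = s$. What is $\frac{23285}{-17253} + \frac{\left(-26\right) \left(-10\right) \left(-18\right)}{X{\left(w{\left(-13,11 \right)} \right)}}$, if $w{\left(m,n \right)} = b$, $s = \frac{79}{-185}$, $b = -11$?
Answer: $\frac{14935807885}{1362987} \approx 10958.0$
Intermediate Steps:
$s = - \frac{79}{185}$ ($s = 79 \left(- \frac{1}{185}\right) = - \frac{79}{185} \approx -0.42703$)
$w{\left(m,n \right)} = -11$
$X{\left(v \right)} = - \frac{79}{185}$
$\frac{23285}{-17253} + \frac{\left(-26\right) \left(-10\right) \left(-18\right)}{X{\left(w{\left(-13,11 \right)} \right)}} = \frac{23285}{-17253} + \frac{\left(-26\right) \left(-10\right) \left(-18\right)}{- \frac{79}{185}} = 23285 \left(- \frac{1}{17253}\right) + 260 \left(-18\right) \left(- \frac{185}{79}\right) = - \frac{23285}{17253} - - \frac{865800}{79} = - \frac{23285}{17253} + \frac{865800}{79} = \frac{14935807885}{1362987}$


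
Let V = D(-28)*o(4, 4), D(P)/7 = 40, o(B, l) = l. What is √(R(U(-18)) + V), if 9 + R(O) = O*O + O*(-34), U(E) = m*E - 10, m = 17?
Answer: √111711 ≈ 334.23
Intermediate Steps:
D(P) = 280 (D(P) = 7*40 = 280)
U(E) = -10 + 17*E (U(E) = 17*E - 10 = -10 + 17*E)
R(O) = -9 + O² - 34*O (R(O) = -9 + (O*O + O*(-34)) = -9 + (O² - 34*O) = -9 + O² - 34*O)
V = 1120 (V = 280*4 = 1120)
√(R(U(-18)) + V) = √((-9 + (-10 + 17*(-18))² - 34*(-10 + 17*(-18))) + 1120) = √((-9 + (-10 - 306)² - 34*(-10 - 306)) + 1120) = √((-9 + (-316)² - 34*(-316)) + 1120) = √((-9 + 99856 + 10744) + 1120) = √(110591 + 1120) = √111711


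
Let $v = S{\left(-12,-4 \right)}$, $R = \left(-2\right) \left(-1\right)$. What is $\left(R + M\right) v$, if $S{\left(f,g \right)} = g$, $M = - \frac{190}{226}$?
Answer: $- \frac{524}{113} \approx -4.6372$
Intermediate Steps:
$M = - \frac{95}{113}$ ($M = \left(-190\right) \frac{1}{226} = - \frac{95}{113} \approx -0.84071$)
$R = 2$
$v = -4$
$\left(R + M\right) v = \left(2 - \frac{95}{113}\right) \left(-4\right) = \frac{131}{113} \left(-4\right) = - \frac{524}{113}$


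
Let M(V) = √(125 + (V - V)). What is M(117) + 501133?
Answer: 501133 + 5*√5 ≈ 5.0114e+5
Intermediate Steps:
M(V) = 5*√5 (M(V) = √(125 + 0) = √125 = 5*√5)
M(117) + 501133 = 5*√5 + 501133 = 501133 + 5*√5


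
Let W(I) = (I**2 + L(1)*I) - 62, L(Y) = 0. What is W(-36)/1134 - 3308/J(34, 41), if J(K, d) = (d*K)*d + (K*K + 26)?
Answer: 8529419/8269128 ≈ 1.0315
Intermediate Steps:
J(K, d) = 26 + K**2 + K*d**2 (J(K, d) = (K*d)*d + (K**2 + 26) = K*d**2 + (26 + K**2) = 26 + K**2 + K*d**2)
W(I) = -62 + I**2 (W(I) = (I**2 + 0*I) - 62 = (I**2 + 0) - 62 = I**2 - 62 = -62 + I**2)
W(-36)/1134 - 3308/J(34, 41) = (-62 + (-36)**2)/1134 - 3308/(26 + 34**2 + 34*41**2) = (-62 + 1296)*(1/1134) - 3308/(26 + 1156 + 34*1681) = 1234*(1/1134) - 3308/(26 + 1156 + 57154) = 617/567 - 3308/58336 = 617/567 - 3308*1/58336 = 617/567 - 827/14584 = 8529419/8269128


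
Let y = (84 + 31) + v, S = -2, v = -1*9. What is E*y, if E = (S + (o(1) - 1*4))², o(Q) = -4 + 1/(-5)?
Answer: 275706/25 ≈ 11028.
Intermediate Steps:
o(Q) = -21/5 (o(Q) = -4 - ⅕ = -21/5)
v = -9
y = 106 (y = (84 + 31) - 9 = 115 - 9 = 106)
E = 2601/25 (E = (-2 + (-21/5 - 1*4))² = (-2 + (-21/5 - 4))² = (-2 - 41/5)² = (-51/5)² = 2601/25 ≈ 104.04)
E*y = (2601/25)*106 = 275706/25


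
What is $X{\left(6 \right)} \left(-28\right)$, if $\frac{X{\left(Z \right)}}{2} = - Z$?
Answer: $336$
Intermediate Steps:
$X{\left(Z \right)} = - 2 Z$ ($X{\left(Z \right)} = 2 \left(- Z\right) = - 2 Z$)
$X{\left(6 \right)} \left(-28\right) = \left(-2\right) 6 \left(-28\right) = \left(-12\right) \left(-28\right) = 336$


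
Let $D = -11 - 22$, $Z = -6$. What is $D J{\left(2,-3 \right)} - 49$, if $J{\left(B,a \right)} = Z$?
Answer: $149$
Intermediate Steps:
$J{\left(B,a \right)} = -6$
$D = -33$ ($D = -11 - 22 = -33$)
$D J{\left(2,-3 \right)} - 49 = \left(-33\right) \left(-6\right) - 49 = 198 - 49 = 149$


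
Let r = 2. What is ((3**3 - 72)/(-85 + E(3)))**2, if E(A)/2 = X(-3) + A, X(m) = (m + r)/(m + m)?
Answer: 18225/55696 ≈ 0.32722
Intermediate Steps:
X(m) = (2 + m)/(2*m) (X(m) = (m + 2)/(m + m) = (2 + m)/((2*m)) = (2 + m)*(1/(2*m)) = (2 + m)/(2*m))
E(A) = 1/3 + 2*A (E(A) = 2*((1/2)*(2 - 3)/(-3) + A) = 2*((1/2)*(-1/3)*(-1) + A) = 2*(1/6 + A) = 1/3 + 2*A)
((3**3 - 72)/(-85 + E(3)))**2 = ((3**3 - 72)/(-85 + (1/3 + 2*3)))**2 = ((27 - 72)/(-85 + (1/3 + 6)))**2 = (-45/(-85 + 19/3))**2 = (-45/(-236/3))**2 = (-45*(-3/236))**2 = (135/236)**2 = 18225/55696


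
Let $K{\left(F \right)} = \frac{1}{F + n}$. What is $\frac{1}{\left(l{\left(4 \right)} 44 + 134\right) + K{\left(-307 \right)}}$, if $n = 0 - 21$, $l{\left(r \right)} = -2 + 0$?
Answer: $\frac{328}{15087} \approx 0.021741$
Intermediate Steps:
$l{\left(r \right)} = -2$
$n = -21$ ($n = 0 - 21 = -21$)
$K{\left(F \right)} = \frac{1}{-21 + F}$ ($K{\left(F \right)} = \frac{1}{F - 21} = \frac{1}{-21 + F}$)
$\frac{1}{\left(l{\left(4 \right)} 44 + 134\right) + K{\left(-307 \right)}} = \frac{1}{\left(\left(-2\right) 44 + 134\right) + \frac{1}{-21 - 307}} = \frac{1}{\left(-88 + 134\right) + \frac{1}{-328}} = \frac{1}{46 - \frac{1}{328}} = \frac{1}{\frac{15087}{328}} = \frac{328}{15087}$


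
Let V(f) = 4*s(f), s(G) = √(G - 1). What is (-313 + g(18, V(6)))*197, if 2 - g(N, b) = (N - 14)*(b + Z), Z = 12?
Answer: -70723 - 3152*√5 ≈ -77771.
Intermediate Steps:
s(G) = √(-1 + G)
V(f) = 4*√(-1 + f)
g(N, b) = 2 - (-14 + N)*(12 + b) (g(N, b) = 2 - (N - 14)*(b + 12) = 2 - (-14 + N)*(12 + b))
(-313 + g(18, V(6)))*197 = (-313 + (170 - 12*18 + 14*(4*√(-1 + 6)) - 1*18*4*√(-1 + 6)))*197 = (-313 + (170 - 216 + 14*(4*√5) - 1*18*4*√5))*197 = (-313 + (170 - 216 + 56*√5 - 72*√5))*197 = (-313 + (-46 - 16*√5))*197 = (-359 - 16*√5)*197 = -70723 - 3152*√5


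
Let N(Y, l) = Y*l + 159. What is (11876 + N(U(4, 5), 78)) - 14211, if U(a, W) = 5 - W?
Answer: -2176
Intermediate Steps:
N(Y, l) = 159 + Y*l
(11876 + N(U(4, 5), 78)) - 14211 = (11876 + (159 + (5 - 1*5)*78)) - 14211 = (11876 + (159 + (5 - 5)*78)) - 14211 = (11876 + (159 + 0*78)) - 14211 = (11876 + (159 + 0)) - 14211 = (11876 + 159) - 14211 = 12035 - 14211 = -2176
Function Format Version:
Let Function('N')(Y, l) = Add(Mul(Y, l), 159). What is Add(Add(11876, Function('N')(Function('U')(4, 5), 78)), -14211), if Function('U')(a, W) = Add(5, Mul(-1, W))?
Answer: -2176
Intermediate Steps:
Function('N')(Y, l) = Add(159, Mul(Y, l))
Add(Add(11876, Function('N')(Function('U')(4, 5), 78)), -14211) = Add(Add(11876, Add(159, Mul(Add(5, Mul(-1, 5)), 78))), -14211) = Add(Add(11876, Add(159, Mul(Add(5, -5), 78))), -14211) = Add(Add(11876, Add(159, Mul(0, 78))), -14211) = Add(Add(11876, Add(159, 0)), -14211) = Add(Add(11876, 159), -14211) = Add(12035, -14211) = -2176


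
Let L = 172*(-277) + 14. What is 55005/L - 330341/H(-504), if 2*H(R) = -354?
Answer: 53303071/28578 ≈ 1865.2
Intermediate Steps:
H(R) = -177 (H(R) = (½)*(-354) = -177)
L = -47630 (L = -47644 + 14 = -47630)
55005/L - 330341/H(-504) = 55005/(-47630) - 330341/(-177) = 55005*(-1/47630) - 330341*(-1/177) = -11001/9526 + 5599/3 = 53303071/28578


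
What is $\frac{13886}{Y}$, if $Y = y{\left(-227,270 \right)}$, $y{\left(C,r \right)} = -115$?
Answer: $- \frac{13886}{115} \approx -120.75$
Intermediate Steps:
$Y = -115$
$\frac{13886}{Y} = \frac{13886}{-115} = 13886 \left(- \frac{1}{115}\right) = - \frac{13886}{115}$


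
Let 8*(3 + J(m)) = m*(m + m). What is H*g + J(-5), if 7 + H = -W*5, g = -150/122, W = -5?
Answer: -4607/244 ≈ -18.881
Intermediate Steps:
g = -75/61 (g = -150*1/122 = -75/61 ≈ -1.2295)
H = 18 (H = -7 - 1*(-5)*5 = -7 + 5*5 = -7 + 25 = 18)
J(m) = -3 + m²/4 (J(m) = -3 + (m*(m + m))/8 = -3 + (m*(2*m))/8 = -3 + (2*m²)/8 = -3 + m²/4)
H*g + J(-5) = 18*(-75/61) + (-3 + (¼)*(-5)²) = -1350/61 + (-3 + (¼)*25) = -1350/61 + (-3 + 25/4) = -1350/61 + 13/4 = -4607/244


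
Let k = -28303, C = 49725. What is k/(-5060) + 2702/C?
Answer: 25837069/4574700 ≈ 5.6478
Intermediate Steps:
k/(-5060) + 2702/C = -28303/(-5060) + 2702/49725 = -28303*(-1/5060) + 2702*(1/49725) = 2573/460 + 2702/49725 = 25837069/4574700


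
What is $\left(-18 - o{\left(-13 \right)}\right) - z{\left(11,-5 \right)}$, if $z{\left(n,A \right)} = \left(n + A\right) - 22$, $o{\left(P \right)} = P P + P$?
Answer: $-158$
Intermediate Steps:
$o{\left(P \right)} = P + P^{2}$ ($o{\left(P \right)} = P^{2} + P = P + P^{2}$)
$z{\left(n,A \right)} = -22 + A + n$ ($z{\left(n,A \right)} = \left(A + n\right) - 22 = -22 + A + n$)
$\left(-18 - o{\left(-13 \right)}\right) - z{\left(11,-5 \right)} = \left(-18 - - 13 \left(1 - 13\right)\right) - \left(-22 - 5 + 11\right) = \left(-18 - \left(-13\right) \left(-12\right)\right) - -16 = \left(-18 - 156\right) + 16 = -174 + 16 = -158$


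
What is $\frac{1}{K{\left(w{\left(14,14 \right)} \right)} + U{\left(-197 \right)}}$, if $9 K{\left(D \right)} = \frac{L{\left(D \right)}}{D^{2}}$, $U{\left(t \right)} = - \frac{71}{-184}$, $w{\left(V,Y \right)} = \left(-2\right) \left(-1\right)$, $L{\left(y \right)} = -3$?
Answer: $\frac{552}{167} \approx 3.3054$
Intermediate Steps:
$w{\left(V,Y \right)} = 2$
$U{\left(t \right)} = \frac{71}{184}$ ($U{\left(t \right)} = \left(-71\right) \left(- \frac{1}{184}\right) = \frac{71}{184}$)
$K{\left(D \right)} = - \frac{1}{3 D^{2}}$ ($K{\left(D \right)} = \frac{\left(-3\right) \frac{1}{D^{2}}}{9} = - \frac{1}{3 D^{2}}$)
$\frac{1}{K{\left(w{\left(14,14 \right)} \right)} + U{\left(-197 \right)}} = \frac{1}{- \frac{1}{3 \cdot 4} + \frac{71}{184}} = \frac{1}{\left(- \frac{1}{3}\right) \frac{1}{4} + \frac{71}{184}} = \frac{1}{- \frac{1}{12} + \frac{71}{184}} = \frac{1}{\frac{167}{552}} = \frac{552}{167}$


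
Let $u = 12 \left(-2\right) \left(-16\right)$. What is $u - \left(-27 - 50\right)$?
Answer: $461$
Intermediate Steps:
$u = 384$ ($u = \left(-24\right) \left(-16\right) = 384$)
$u - \left(-27 - 50\right) = 384 - \left(-27 - 50\right) = 384 - -77 = 384 + 77 = 461$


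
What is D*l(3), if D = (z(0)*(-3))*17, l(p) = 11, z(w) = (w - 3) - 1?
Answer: 2244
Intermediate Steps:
z(w) = -4 + w (z(w) = (-3 + w) - 1 = -4 + w)
D = 204 (D = ((-4 + 0)*(-3))*17 = -4*(-3)*17 = 12*17 = 204)
D*l(3) = 204*11 = 2244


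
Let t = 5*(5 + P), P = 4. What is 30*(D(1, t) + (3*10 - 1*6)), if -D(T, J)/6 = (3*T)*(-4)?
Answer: 2880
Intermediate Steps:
t = 45 (t = 5*(5 + 4) = 5*9 = 45)
D(T, J) = 72*T (D(T, J) = -6*3*T*(-4) = -(-72)*T = 72*T)
30*(D(1, t) + (3*10 - 1*6)) = 30*(72*1 + (3*10 - 1*6)) = 30*(72 + (30 - 6)) = 30*(72 + 24) = 30*96 = 2880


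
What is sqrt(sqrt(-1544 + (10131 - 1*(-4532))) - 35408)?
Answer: sqrt(-35408 + sqrt(13119)) ≈ 187.87*I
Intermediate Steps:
sqrt(sqrt(-1544 + (10131 - 1*(-4532))) - 35408) = sqrt(sqrt(-1544 + (10131 + 4532)) - 35408) = sqrt(sqrt(-1544 + 14663) - 35408) = sqrt(sqrt(13119) - 35408) = sqrt(-35408 + sqrt(13119))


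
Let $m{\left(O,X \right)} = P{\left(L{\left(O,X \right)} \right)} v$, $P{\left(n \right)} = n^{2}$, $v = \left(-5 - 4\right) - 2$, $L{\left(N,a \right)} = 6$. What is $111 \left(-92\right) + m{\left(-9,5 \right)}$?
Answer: $-10608$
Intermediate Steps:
$v = -11$ ($v = -9 - 2 = -11$)
$m{\left(O,X \right)} = -396$ ($m{\left(O,X \right)} = 6^{2} \left(-11\right) = 36 \left(-11\right) = -396$)
$111 \left(-92\right) + m{\left(-9,5 \right)} = 111 \left(-92\right) - 396 = -10212 - 396 = -10608$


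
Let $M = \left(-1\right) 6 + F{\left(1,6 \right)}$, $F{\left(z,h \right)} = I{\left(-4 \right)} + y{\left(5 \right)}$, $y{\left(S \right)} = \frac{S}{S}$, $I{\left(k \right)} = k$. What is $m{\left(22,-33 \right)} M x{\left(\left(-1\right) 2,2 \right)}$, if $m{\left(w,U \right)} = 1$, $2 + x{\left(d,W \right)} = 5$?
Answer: $-27$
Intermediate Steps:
$x{\left(d,W \right)} = 3$ ($x{\left(d,W \right)} = -2 + 5 = 3$)
$y{\left(S \right)} = 1$
$F{\left(z,h \right)} = -3$ ($F{\left(z,h \right)} = -4 + 1 = -3$)
$M = -9$ ($M = \left(-1\right) 6 - 3 = -6 - 3 = -9$)
$m{\left(22,-33 \right)} M x{\left(\left(-1\right) 2,2 \right)} = 1 \left(\left(-9\right) 3\right) = 1 \left(-27\right) = -27$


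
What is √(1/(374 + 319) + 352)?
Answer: √18783149/231 ≈ 18.762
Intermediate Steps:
√(1/(374 + 319) + 352) = √(1/693 + 352) = √(243937/693) = √18783149/231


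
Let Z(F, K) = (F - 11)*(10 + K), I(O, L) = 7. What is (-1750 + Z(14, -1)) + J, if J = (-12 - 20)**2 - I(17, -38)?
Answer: -706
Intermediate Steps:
J = 1017 (J = (-12 - 20)**2 - 1*7 = (-32)**2 - 7 = 1024 - 7 = 1017)
Z(F, K) = (-11 + F)*(10 + K)
(-1750 + Z(14, -1)) + J = (-1750 + (-110 - 11*(-1) + 10*14 + 14*(-1))) + 1017 = (-1750 + (-110 + 11 + 140 - 14)) + 1017 = (-1750 + 27) + 1017 = -1723 + 1017 = -706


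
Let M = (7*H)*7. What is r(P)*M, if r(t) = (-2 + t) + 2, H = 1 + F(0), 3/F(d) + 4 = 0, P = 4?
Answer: 49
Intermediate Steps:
F(d) = -¾ (F(d) = 3/(-4 + 0) = 3/(-4) = 3*(-¼) = -¾)
H = ¼ (H = 1 - ¾ = ¼ ≈ 0.25000)
r(t) = t
M = 49/4 (M = (7*(¼))*7 = (7/4)*7 = 49/4 ≈ 12.250)
r(P)*M = 4*(49/4) = 49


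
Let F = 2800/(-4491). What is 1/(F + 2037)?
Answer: 4491/9145367 ≈ 0.00049107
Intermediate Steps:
F = -2800/4491 (F = 2800*(-1/4491) = -2800/4491 ≈ -0.62347)
1/(F + 2037) = 1/(-2800/4491 + 2037) = 1/(9145367/4491) = 4491/9145367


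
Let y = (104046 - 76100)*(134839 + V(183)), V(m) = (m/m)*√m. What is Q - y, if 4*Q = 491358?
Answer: -7536175709/2 - 27946*√183 ≈ -3.7685e+9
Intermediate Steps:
Q = 245679/2 (Q = (¼)*491358 = 245679/2 ≈ 1.2284e+5)
V(m) = √m (V(m) = 1*√m = √m)
y = 3768210694 + 27946*√183 (y = (104046 - 76100)*(134839 + √183) = 27946*(134839 + √183) = 3768210694 + 27946*√183 ≈ 3.7686e+9)
Q - y = 245679/2 - (3768210694 + 27946*√183) = 245679/2 + (-3768210694 - 27946*√183) = -7536175709/2 - 27946*√183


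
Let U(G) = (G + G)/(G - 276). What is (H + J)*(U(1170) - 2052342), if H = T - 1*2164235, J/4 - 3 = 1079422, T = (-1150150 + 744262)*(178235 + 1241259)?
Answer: 176186892988192839576/149 ≈ 1.1825e+18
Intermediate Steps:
T = -576155580672 (T = -405888*1419494 = -576155580672)
J = 4317700 (J = 12 + 4*1079422 = 12 + 4317688 = 4317700)
U(G) = 2*G/(-276 + G) (U(G) = (2*G)/(-276 + G) = 2*G/(-276 + G))
H = -576157744907 (H = -576155580672 - 1*2164235 = -576155580672 - 2164235 = -576157744907)
(H + J)*(U(1170) - 2052342) = (-576157744907 + 4317700)*(2*1170/(-276 + 1170) - 2052342) = -576153427207*(2*1170/894 - 2052342) = -576153427207*(2*1170*(1/894) - 2052342) = -576153427207*(390/149 - 2052342) = -576153427207*(-305798568/149) = 176186892988192839576/149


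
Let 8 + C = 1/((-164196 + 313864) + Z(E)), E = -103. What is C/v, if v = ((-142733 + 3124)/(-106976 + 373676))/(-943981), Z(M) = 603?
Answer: -302657242580760900/20979184039 ≈ -1.4427e+7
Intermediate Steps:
C = -1202167/150271 (C = -8 + 1/((-164196 + 313864) + 603) = -8 + 1/(149668 + 603) = -8 + 1/150271 = -1202167/150271 ≈ -8.0000)
v = 139609/251759732700 (v = -139609/266700*(-1/943981) = 139609/251759732700 ≈ 5.5453e-7)
C/v = -1202167/(150271*139609/251759732700) = -1202167/150271*251759732700/139609 = -302657242580760900/20979184039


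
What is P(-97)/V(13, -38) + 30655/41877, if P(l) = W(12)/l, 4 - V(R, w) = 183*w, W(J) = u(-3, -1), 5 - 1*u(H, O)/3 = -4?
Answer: 20688725851/28263876102 ≈ 0.73199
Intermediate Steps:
u(H, O) = 27 (u(H, O) = 15 - 3*(-4) = 15 + 12 = 27)
W(J) = 27
V(R, w) = 4 - 183*w
P(l) = 27/l
P(-97)/V(13, -38) + 30655/41877 = (27/(-97))/(4 - 183*(-38)) + 30655/41877 = (27*(-1/97))/(4 + 6954) + 30655*(1/41877) = -27/97/6958 + 30655/41877 = -27/97*1/6958 + 30655/41877 = -27/674926 + 30655/41877 = 20688725851/28263876102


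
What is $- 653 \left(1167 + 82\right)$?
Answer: $-815597$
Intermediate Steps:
$- 653 \left(1167 + 82\right) = \left(-653\right) 1249 = -815597$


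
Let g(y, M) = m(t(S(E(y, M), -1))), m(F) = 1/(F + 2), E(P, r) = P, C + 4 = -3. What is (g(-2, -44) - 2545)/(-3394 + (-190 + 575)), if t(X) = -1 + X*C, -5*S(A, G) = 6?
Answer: 39870/47141 ≈ 0.84576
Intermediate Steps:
C = -7 (C = -4 - 3 = -7)
S(A, G) = -6/5 (S(A, G) = -1/5*6 = -6/5)
t(X) = -1 - 7*X (t(X) = -1 + X*(-7) = -1 - 7*X)
m(F) = 1/(2 + F)
g(y, M) = 5/47 (g(y, M) = 1/(2 + (-1 - 7*(-6/5))) = 1/(2 + (-1 + 42/5)) = 1/(2 + 37/5) = 1/(47/5) = 5/47)
(g(-2, -44) - 2545)/(-3394 + (-190 + 575)) = (5/47 - 2545)/(-3394 + (-190 + 575)) = -119610/(47*(-3394 + 385)) = -119610/47/(-3009) = -119610/47*(-1/3009) = 39870/47141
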